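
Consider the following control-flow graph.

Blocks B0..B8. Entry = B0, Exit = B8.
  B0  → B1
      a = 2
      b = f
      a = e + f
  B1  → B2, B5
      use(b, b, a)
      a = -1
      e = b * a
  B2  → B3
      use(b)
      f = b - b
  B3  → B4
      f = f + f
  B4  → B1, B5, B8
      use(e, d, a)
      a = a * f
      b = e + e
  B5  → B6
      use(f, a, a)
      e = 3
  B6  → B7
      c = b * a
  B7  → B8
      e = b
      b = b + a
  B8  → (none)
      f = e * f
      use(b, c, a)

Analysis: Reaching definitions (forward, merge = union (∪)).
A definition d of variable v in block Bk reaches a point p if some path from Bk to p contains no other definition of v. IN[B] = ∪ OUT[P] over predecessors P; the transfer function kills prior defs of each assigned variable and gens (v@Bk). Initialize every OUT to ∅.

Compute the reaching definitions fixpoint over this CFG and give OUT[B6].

Per-block solution:
  B0: | IN={} | OUT={a@B0, b@B0}
  B1: | IN={a@B0, a@B4, b@B0, b@B4, e@B1, f@B3} | OUT={a@B1, b@B0, b@B4, e@B1, f@B3}
  B2: | IN={a@B1, b@B0, b@B4, e@B1, f@B3} | OUT={a@B1, b@B0, b@B4, e@B1, f@B2}
  B3: | IN={a@B1, b@B0, b@B4, e@B1, f@B2} | OUT={a@B1, b@B0, b@B4, e@B1, f@B3}
  B4: | IN={a@B1, b@B0, b@B4, e@B1, f@B3} | OUT={a@B4, b@B4, e@B1, f@B3}
  B5: | IN={a@B1, a@B4, b@B0, b@B4, e@B1, f@B3} | OUT={a@B1, a@B4, b@B0, b@B4, e@B5, f@B3}
  B6: | IN={a@B1, a@B4, b@B0, b@B4, e@B5, f@B3} | OUT={a@B1, a@B4, b@B0, b@B4, c@B6, e@B5, f@B3}
  B7: | IN={a@B1, a@B4, b@B0, b@B4, c@B6, e@B5, f@B3} | OUT={a@B1, a@B4, b@B7, c@B6, e@B7, f@B3}
  B8: | IN={a@B1, a@B4, b@B4, b@B7, c@B6, e@B1, e@B7, f@B3} | OUT={a@B1, a@B4, b@B4, b@B7, c@B6, e@B1, e@B7, f@B8}

Merge at B6: IN[B6] = OUT[B5] = {a@B1, a@B4, b@B0, b@B4, e@B5, f@B3}
Applying B6's transfer function to that IN value gives OUT[B6] (row B6 above).

Answer: {a@B1, a@B4, b@B0, b@B4, c@B6, e@B5, f@B3}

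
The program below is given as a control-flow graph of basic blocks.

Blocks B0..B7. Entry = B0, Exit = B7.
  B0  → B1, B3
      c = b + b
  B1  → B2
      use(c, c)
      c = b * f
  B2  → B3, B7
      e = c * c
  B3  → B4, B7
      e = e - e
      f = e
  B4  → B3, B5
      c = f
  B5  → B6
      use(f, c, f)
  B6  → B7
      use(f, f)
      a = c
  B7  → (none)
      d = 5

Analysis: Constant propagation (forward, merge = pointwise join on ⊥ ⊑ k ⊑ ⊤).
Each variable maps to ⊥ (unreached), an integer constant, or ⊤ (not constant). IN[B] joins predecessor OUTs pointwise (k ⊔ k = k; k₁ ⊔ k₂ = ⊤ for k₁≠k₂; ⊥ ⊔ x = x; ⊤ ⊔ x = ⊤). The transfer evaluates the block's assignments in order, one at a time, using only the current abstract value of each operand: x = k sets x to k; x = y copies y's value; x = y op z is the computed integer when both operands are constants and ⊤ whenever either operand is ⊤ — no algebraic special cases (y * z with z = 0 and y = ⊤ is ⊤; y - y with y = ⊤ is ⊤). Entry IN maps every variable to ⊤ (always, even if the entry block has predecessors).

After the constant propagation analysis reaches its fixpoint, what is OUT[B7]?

Converged values:
  B0:  IN=(all ⊤)  OUT=(all ⊤)
  B1:  IN=(all ⊤)  OUT=(all ⊤)
  B2:  IN=(all ⊤)  OUT=(all ⊤)
  B3:  IN=(all ⊤)  OUT=(all ⊤)
  B4:  IN=(all ⊤)  OUT=(all ⊤)
  B5:  IN=(all ⊤)  OUT=(all ⊤)
  B6:  IN=(all ⊤)  OUT=(all ⊤)
  B7:  IN=(all ⊤)  OUT={d:5; rest ⊤}

Merge at B7: IN[B7] = OUT[B2] ⊔ OUT[B3] ⊔ OUT[B6] = {a: ⊤, b: ⊤, c: ⊤, d: ⊤, e: ⊤, f: ⊤}
Applying B7's transfer function to that IN value gives OUT[B7] (row B7 above).

Answer: {a: ⊤, b: ⊤, c: ⊤, d: 5, e: ⊤, f: ⊤}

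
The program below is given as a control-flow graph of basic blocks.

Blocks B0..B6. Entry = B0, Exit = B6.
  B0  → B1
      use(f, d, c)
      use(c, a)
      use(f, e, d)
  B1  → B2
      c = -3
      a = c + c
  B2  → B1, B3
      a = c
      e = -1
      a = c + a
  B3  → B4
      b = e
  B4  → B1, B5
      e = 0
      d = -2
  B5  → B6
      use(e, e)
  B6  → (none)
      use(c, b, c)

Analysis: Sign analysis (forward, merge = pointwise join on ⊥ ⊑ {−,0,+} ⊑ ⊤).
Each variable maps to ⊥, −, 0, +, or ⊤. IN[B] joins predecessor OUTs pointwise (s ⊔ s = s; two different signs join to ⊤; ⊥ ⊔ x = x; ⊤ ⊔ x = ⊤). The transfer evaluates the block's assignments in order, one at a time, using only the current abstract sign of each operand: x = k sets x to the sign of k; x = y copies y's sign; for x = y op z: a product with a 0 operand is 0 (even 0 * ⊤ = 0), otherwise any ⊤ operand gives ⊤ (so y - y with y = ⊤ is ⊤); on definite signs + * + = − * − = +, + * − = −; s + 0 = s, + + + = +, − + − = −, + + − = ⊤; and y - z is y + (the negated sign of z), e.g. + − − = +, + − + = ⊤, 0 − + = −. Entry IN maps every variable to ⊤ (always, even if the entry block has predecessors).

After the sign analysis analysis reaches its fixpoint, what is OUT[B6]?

Answer: {a: -, b: -, c: -, d: -, e: 0, f: ⊤}

Working:
Converged values:
  B0:   IN=(all ⊤)   OUT=(all ⊤)
  B1:   IN=(all ⊤)   OUT={a:-, c:-; rest ⊤}
  B2:   IN={a:-, c:-; rest ⊤}   OUT={a:-, c:-, e:-; rest ⊤}
  B3:   IN={a:-, c:-, e:-; rest ⊤}   OUT={a:-, b:-, c:-, e:-; rest ⊤}
  B4:   IN={a:-, b:-, c:-, e:-; rest ⊤}   OUT={a:-, b:-, c:-, d:-, e:0; rest ⊤}
  B5:   IN={a:-, b:-, c:-, d:-, e:0; rest ⊤}   OUT={a:-, b:-, c:-, d:-, e:0; rest ⊤}
  B6:   IN={a:-, b:-, c:-, d:-, e:0; rest ⊤}   OUT={a:-, b:-, c:-, d:-, e:0; rest ⊤}

Merge at B6: IN[B6] = OUT[B5] = {a: -, b: -, c: -, d: -, e: 0, f: ⊤}
Applying B6's transfer function to that IN value gives OUT[B6] (row B6 above).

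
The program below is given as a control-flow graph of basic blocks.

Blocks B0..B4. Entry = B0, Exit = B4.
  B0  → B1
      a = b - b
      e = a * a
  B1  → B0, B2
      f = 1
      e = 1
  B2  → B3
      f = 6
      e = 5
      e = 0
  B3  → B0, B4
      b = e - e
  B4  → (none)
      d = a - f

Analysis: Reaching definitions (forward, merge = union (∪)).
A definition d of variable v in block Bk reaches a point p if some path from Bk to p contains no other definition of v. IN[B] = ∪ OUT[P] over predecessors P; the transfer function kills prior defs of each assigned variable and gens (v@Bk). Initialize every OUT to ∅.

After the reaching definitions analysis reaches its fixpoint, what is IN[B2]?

Converged values:
  B0:   IN={a@B0, b@B3, e@B1, e@B2, f@B1, f@B2}   OUT={a@B0, b@B3, e@B0, f@B1, f@B2}
  B1:   IN={a@B0, b@B3, e@B0, f@B1, f@B2}   OUT={a@B0, b@B3, e@B1, f@B1}
  B2:   IN={a@B0, b@B3, e@B1, f@B1}   OUT={a@B0, b@B3, e@B2, f@B2}
  B3:   IN={a@B0, b@B3, e@B2, f@B2}   OUT={a@B0, b@B3, e@B2, f@B2}
  B4:   IN={a@B0, b@B3, e@B2, f@B2}   OUT={a@B0, b@B3, d@B4, e@B2, f@B2}

Merge at B2: IN[B2] = OUT[B1] = {a@B0, b@B3, e@B1, f@B1}

Answer: {a@B0, b@B3, e@B1, f@B1}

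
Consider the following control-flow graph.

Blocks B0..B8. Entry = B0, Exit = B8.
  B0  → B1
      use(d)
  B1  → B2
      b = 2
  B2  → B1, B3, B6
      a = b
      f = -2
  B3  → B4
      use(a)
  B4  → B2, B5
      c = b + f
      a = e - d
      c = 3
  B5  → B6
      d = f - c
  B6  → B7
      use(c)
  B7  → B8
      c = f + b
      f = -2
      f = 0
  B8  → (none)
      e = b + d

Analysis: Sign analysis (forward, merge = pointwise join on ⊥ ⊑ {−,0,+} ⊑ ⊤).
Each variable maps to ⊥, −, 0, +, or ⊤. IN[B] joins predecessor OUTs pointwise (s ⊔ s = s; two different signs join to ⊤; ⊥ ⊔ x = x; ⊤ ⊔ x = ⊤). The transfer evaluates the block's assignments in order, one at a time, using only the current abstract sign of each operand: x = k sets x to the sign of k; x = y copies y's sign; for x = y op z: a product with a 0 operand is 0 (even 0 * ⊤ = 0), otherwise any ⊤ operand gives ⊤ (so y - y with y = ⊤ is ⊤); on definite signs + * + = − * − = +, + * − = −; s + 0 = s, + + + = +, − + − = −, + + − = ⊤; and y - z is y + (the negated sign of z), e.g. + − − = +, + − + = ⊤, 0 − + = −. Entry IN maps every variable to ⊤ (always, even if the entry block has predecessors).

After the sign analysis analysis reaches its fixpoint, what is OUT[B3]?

Converged values:
  B0: | IN=(all ⊤) | OUT=(all ⊤)
  B1: | IN=(all ⊤) | OUT={b:+; rest ⊤}
  B2: | IN={b:+; rest ⊤} | OUT={a:+, b:+, f:-; rest ⊤}
  B3: | IN={a:+, b:+, f:-; rest ⊤} | OUT={a:+, b:+, f:-; rest ⊤}
  B4: | IN={a:+, b:+, f:-; rest ⊤} | OUT={b:+, c:+, f:-; rest ⊤}
  B5: | IN={b:+, c:+, f:-; rest ⊤} | OUT={b:+, c:+, d:-, f:-; rest ⊤}
  B6: | IN={b:+, f:-; rest ⊤} | OUT={b:+, f:-; rest ⊤}
  B7: | IN={b:+, f:-; rest ⊤} | OUT={b:+, f:0; rest ⊤}
  B8: | IN={b:+, f:0; rest ⊤} | OUT={b:+, f:0; rest ⊤}

Merge at B3: IN[B3] = OUT[B2] = {a: +, b: +, c: ⊤, d: ⊤, e: ⊤, f: -}
Applying B3's transfer function to that IN value gives OUT[B3] (row B3 above).

Answer: {a: +, b: +, c: ⊤, d: ⊤, e: ⊤, f: -}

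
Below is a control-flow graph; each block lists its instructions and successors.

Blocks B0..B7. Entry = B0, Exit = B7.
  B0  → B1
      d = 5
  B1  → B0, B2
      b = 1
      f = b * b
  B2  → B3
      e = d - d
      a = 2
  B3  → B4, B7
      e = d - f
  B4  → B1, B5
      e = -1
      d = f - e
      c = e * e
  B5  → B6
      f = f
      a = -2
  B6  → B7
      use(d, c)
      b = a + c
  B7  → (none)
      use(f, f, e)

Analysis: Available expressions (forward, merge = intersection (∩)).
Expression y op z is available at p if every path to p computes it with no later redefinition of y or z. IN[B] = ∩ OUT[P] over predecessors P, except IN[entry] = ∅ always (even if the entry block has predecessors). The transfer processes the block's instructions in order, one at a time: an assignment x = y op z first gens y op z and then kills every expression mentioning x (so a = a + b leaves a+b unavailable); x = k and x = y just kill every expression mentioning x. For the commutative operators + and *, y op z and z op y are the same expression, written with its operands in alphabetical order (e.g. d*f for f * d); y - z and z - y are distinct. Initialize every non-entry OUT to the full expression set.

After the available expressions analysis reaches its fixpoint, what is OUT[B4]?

Answer: {b*b, e*e, f-e}

Working:
Fixpoint table:
  B0: | IN={} | OUT={}
  B1: | IN={} | OUT={b*b}
  B2: | IN={b*b} | OUT={b*b, d-d}
  B3: | IN={b*b, d-d} | OUT={b*b, d-d, d-f}
  B4: | IN={b*b, d-d, d-f} | OUT={b*b, e*e, f-e}
  B5: | IN={b*b, e*e, f-e} | OUT={b*b, e*e}
  B6: | IN={b*b, e*e} | OUT={a+c, e*e}
  B7: | IN={} | OUT={}

Merge at B4: IN[B4] = OUT[B3] = {b*b, d-d, d-f}
Applying B4's transfer function to that IN value gives OUT[B4] (row B4 above).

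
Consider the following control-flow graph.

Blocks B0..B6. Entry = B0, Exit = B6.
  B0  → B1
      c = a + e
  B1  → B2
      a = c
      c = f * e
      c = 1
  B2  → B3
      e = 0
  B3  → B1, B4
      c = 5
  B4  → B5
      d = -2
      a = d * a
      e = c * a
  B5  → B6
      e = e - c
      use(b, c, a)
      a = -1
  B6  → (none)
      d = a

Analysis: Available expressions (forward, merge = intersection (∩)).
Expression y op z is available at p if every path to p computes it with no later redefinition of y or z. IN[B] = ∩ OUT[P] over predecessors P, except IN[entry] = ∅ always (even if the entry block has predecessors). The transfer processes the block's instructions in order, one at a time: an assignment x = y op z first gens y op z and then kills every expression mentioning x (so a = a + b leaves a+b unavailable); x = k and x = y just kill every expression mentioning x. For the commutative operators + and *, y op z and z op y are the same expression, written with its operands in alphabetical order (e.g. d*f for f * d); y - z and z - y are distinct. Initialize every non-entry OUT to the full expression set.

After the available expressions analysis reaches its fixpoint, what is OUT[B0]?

Answer: {a+e}

Working:
Fixpoint table:
  B0:   IN={}   OUT={a+e}
  B1:   IN={}   OUT={e*f}
  B2:   IN={e*f}   OUT={}
  B3:   IN={}   OUT={}
  B4:   IN={}   OUT={a*c}
  B5:   IN={a*c}   OUT={}
  B6:   IN={}   OUT={}

B0 is the boundary node: IN[B0] = {}
Applying B0's transfer function to that IN value gives OUT[B0] (row B0 above).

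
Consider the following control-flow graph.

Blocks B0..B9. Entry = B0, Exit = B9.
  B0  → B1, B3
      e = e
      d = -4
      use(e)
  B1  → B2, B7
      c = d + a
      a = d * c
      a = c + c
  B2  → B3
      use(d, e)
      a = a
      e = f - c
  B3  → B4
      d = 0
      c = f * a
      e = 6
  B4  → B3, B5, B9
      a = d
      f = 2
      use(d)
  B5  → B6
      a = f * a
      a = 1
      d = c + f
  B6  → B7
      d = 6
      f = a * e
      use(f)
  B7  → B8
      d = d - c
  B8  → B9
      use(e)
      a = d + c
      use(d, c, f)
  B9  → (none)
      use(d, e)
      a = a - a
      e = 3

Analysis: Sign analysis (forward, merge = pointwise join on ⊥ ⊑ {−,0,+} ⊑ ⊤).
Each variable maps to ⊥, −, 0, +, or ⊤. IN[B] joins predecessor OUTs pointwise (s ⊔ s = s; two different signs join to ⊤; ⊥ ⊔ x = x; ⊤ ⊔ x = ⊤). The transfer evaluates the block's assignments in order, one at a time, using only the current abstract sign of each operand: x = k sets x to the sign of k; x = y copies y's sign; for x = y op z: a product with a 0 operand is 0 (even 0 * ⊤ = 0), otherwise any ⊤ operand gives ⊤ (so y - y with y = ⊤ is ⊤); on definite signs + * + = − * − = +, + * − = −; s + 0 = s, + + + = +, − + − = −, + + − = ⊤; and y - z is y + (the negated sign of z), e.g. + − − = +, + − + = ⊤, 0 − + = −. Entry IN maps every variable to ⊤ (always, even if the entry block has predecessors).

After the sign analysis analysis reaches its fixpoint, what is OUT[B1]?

Answer: {a: ⊤, b: ⊤, c: ⊤, d: -, e: ⊤, f: ⊤}

Derivation:
Fixpoint table:
  B0:  IN=(all ⊤)  OUT={d:-; rest ⊤}
  B1:  IN={d:-; rest ⊤}  OUT={d:-; rest ⊤}
  B2:  IN={d:-; rest ⊤}  OUT={d:-; rest ⊤}
  B3:  IN=(all ⊤)  OUT={d:0, e:+; rest ⊤}
  B4:  IN={d:0, e:+; rest ⊤}  OUT={a:0, d:0, e:+, f:+; rest ⊤}
  B5:  IN={a:0, d:0, e:+, f:+; rest ⊤}  OUT={a:+, e:+, f:+; rest ⊤}
  B6:  IN={a:+, e:+, f:+; rest ⊤}  OUT={a:+, d:+, e:+, f:+; rest ⊤}
  B7:  IN=(all ⊤)  OUT=(all ⊤)
  B8:  IN=(all ⊤)  OUT=(all ⊤)
  B9:  IN=(all ⊤)  OUT={e:+; rest ⊤}

Merge at B1: IN[B1] = OUT[B0] = {a: ⊤, b: ⊤, c: ⊤, d: -, e: ⊤, f: ⊤}
Applying B1's transfer function to that IN value gives OUT[B1] (row B1 above).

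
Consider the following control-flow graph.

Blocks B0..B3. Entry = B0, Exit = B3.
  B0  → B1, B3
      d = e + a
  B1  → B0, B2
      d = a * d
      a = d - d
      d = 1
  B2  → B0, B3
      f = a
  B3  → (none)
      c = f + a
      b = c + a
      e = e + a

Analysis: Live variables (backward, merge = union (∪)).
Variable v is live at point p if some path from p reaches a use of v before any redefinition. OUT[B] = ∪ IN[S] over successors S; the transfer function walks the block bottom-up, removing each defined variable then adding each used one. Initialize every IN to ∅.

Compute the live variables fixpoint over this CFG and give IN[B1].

Converged values:
  B0: | IN={a, e, f} | OUT={a, d, e, f}
  B1: | IN={a, d, e, f} | OUT={a, e, f}
  B2: | IN={a, e} | OUT={a, e, f}
  B3: | IN={a, e, f} | OUT={}

Merge at B1: OUT[B1] = IN[B0] ⊔ IN[B2] = {a, e, f}
Applying B1's transfer function to that OUT value gives IN[B1] (row B1 above).

Answer: {a, d, e, f}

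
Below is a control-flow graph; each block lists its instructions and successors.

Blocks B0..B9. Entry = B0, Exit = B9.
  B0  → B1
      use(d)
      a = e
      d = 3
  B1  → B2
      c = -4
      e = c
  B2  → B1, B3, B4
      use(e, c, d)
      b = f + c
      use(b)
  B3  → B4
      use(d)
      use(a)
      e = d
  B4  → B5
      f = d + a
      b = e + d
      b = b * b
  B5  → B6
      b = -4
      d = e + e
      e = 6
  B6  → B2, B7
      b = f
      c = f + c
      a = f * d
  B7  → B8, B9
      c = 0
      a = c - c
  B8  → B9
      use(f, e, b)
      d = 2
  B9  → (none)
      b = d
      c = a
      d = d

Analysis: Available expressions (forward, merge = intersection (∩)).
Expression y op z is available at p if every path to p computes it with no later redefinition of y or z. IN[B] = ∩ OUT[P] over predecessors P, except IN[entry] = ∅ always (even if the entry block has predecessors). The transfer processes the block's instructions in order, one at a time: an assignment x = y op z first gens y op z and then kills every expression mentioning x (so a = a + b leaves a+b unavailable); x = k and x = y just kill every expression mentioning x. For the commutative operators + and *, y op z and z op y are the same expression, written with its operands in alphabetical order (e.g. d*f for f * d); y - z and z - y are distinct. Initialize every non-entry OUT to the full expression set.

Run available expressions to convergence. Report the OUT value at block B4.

Answer: {a+d, d+e}

Working:
Converged values:
  B0:   IN={}   OUT={}
  B1:   IN={}   OUT={}
  B2:   IN={}   OUT={c+f}
  B3:   IN={c+f}   OUT={c+f}
  B4:   IN={c+f}   OUT={a+d, d+e}
  B5:   IN={a+d, d+e}   OUT={}
  B6:   IN={}   OUT={d*f}
  B7:   IN={d*f}   OUT={c-c, d*f}
  B8:   IN={c-c, d*f}   OUT={c-c}
  B9:   IN={c-c}   OUT={}

Merge at B4: IN[B4] = OUT[B2] ∩ OUT[B3] = {c+f}
Applying B4's transfer function to that IN value gives OUT[B4] (row B4 above).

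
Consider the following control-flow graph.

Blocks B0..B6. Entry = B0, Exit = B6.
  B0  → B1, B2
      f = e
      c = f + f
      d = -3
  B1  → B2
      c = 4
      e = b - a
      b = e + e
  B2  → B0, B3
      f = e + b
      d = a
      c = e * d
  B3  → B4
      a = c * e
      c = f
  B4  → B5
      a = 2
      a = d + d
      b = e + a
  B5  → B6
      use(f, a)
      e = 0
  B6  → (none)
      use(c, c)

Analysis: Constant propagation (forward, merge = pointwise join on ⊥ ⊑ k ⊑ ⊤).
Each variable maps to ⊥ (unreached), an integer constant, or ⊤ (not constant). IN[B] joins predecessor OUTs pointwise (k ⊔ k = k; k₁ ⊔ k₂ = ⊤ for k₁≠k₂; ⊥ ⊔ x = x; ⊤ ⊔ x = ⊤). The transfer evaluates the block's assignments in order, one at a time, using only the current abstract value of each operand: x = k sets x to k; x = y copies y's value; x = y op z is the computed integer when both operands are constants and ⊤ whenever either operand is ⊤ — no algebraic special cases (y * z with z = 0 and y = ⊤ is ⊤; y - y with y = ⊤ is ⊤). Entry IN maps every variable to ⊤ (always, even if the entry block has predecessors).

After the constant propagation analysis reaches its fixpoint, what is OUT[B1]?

Per-block solution:
  B0:   IN=(all ⊤)   OUT={d:-3; rest ⊤}
  B1:   IN={d:-3; rest ⊤}   OUT={c:4, d:-3; rest ⊤}
  B2:   IN={d:-3; rest ⊤}   OUT=(all ⊤)
  B3:   IN=(all ⊤)   OUT=(all ⊤)
  B4:   IN=(all ⊤)   OUT=(all ⊤)
  B5:   IN=(all ⊤)   OUT={e:0; rest ⊤}
  B6:   IN={e:0; rest ⊤}   OUT={e:0; rest ⊤}

Merge at B1: IN[B1] = OUT[B0] = {a: ⊤, b: ⊤, c: ⊤, d: -3, e: ⊤, f: ⊤}
Applying B1's transfer function to that IN value gives OUT[B1] (row B1 above).

Answer: {a: ⊤, b: ⊤, c: 4, d: -3, e: ⊤, f: ⊤}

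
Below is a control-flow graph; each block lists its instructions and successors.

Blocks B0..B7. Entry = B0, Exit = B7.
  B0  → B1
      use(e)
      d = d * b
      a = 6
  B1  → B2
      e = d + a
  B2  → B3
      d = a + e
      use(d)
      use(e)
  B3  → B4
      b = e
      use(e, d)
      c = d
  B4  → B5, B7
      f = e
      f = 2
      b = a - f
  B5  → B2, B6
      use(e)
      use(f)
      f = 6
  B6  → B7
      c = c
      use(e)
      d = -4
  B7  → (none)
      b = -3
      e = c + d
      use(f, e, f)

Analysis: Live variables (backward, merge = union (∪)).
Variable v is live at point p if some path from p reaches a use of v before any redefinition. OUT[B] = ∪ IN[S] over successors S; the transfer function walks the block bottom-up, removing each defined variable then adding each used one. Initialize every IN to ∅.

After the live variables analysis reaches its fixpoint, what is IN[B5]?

Fixpoint table:
  B0: | IN={b, d, e} | OUT={a, d}
  B1: | IN={a, d} | OUT={a, e}
  B2: | IN={a, e} | OUT={a, d, e}
  B3: | IN={a, d, e} | OUT={a, c, d, e}
  B4: | IN={a, c, d, e} | OUT={a, c, d, e, f}
  B5: | IN={a, c, e, f} | OUT={a, c, e, f}
  B6: | IN={c, e, f} | OUT={c, d, f}
  B7: | IN={c, d, f} | OUT={}

Merge at B5: OUT[B5] = IN[B2] ⊔ IN[B6] = {a, c, e, f}
Applying B5's transfer function to that OUT value gives IN[B5] (row B5 above).

Answer: {a, c, e, f}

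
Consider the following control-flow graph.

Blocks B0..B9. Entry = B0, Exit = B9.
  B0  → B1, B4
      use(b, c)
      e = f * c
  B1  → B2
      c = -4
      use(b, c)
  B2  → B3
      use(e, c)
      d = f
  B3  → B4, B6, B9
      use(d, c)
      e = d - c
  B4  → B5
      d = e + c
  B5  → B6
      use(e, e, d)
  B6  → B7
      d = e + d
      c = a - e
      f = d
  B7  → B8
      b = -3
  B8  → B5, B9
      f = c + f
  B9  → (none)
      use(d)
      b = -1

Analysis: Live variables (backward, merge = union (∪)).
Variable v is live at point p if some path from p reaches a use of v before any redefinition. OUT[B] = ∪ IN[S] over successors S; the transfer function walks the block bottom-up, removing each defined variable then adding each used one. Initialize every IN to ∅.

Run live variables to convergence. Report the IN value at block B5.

Converged values:
  B0: | IN={a, b, c, f} | OUT={a, b, c, e, f}
  B1: | IN={a, b, e, f} | OUT={a, c, e, f}
  B2: | IN={a, c, e, f} | OUT={a, c, d}
  B3: | IN={a, c, d} | OUT={a, c, d, e}
  B4: | IN={a, c, e} | OUT={a, d, e}
  B5: | IN={a, d, e} | OUT={a, d, e}
  B6: | IN={a, d, e} | OUT={a, c, d, e, f}
  B7: | IN={a, c, d, e, f} | OUT={a, c, d, e, f}
  B8: | IN={a, c, d, e, f} | OUT={a, d, e}
  B9: | IN={d} | OUT={}

Merge at B5: OUT[B5] = IN[B6] = {a, d, e}
Applying B5's transfer function to that OUT value gives IN[B5] (row B5 above).

Answer: {a, d, e}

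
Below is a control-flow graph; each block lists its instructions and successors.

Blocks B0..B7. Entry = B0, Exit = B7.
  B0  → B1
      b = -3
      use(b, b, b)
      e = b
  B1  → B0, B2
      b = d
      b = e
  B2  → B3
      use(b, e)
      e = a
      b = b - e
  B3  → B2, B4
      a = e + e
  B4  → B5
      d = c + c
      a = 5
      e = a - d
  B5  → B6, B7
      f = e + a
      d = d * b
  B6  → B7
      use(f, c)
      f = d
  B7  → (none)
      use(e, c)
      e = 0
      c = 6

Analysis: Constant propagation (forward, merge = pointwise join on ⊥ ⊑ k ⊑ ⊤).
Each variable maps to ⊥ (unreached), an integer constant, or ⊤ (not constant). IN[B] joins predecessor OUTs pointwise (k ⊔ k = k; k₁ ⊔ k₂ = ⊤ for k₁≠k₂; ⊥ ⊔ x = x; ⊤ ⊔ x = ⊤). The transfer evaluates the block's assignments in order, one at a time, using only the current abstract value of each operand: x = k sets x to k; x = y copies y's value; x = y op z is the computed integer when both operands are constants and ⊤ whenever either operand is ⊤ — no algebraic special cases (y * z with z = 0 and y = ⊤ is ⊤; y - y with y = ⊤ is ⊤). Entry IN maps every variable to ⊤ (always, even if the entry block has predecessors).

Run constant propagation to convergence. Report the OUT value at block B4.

Converged values:
  B0: | IN=(all ⊤) | OUT={b:-3, e:-3; rest ⊤}
  B1: | IN={b:-3, e:-3; rest ⊤} | OUT={b:-3, e:-3; rest ⊤}
  B2: | IN=(all ⊤) | OUT=(all ⊤)
  B3: | IN=(all ⊤) | OUT=(all ⊤)
  B4: | IN=(all ⊤) | OUT={a:5; rest ⊤}
  B5: | IN={a:5; rest ⊤} | OUT={a:5; rest ⊤}
  B6: | IN={a:5; rest ⊤} | OUT={a:5; rest ⊤}
  B7: | IN={a:5; rest ⊤} | OUT={a:5, c:6, e:0; rest ⊤}

Merge at B4: IN[B4] = OUT[B3] = {a: ⊤, b: ⊤, c: ⊤, d: ⊤, e: ⊤, f: ⊤}
Applying B4's transfer function to that IN value gives OUT[B4] (row B4 above).

Answer: {a: 5, b: ⊤, c: ⊤, d: ⊤, e: ⊤, f: ⊤}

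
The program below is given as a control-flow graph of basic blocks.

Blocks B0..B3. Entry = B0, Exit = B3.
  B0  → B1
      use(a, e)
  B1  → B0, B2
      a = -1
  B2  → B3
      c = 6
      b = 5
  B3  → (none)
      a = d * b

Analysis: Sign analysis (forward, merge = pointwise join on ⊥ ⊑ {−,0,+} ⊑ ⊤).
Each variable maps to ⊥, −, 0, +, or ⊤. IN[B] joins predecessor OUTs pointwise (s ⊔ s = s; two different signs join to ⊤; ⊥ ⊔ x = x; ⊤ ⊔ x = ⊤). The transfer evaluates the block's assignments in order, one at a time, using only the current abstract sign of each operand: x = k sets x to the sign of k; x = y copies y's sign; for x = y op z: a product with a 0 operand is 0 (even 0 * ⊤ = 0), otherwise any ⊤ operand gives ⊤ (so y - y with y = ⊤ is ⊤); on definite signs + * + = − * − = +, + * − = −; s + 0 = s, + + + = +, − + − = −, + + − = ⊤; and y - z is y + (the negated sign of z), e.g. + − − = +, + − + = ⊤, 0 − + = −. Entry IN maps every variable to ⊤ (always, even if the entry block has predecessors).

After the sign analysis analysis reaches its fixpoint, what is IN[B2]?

Fixpoint table:
  B0: | IN=(all ⊤) | OUT=(all ⊤)
  B1: | IN=(all ⊤) | OUT={a:-; rest ⊤}
  B2: | IN={a:-; rest ⊤} | OUT={a:-, b:+, c:+; rest ⊤}
  B3: | IN={a:-, b:+, c:+; rest ⊤} | OUT={b:+, c:+; rest ⊤}

Merge at B2: IN[B2] = OUT[B1] = {a: -, b: ⊤, c: ⊤, d: ⊤, e: ⊤, f: ⊤}

Answer: {a: -, b: ⊤, c: ⊤, d: ⊤, e: ⊤, f: ⊤}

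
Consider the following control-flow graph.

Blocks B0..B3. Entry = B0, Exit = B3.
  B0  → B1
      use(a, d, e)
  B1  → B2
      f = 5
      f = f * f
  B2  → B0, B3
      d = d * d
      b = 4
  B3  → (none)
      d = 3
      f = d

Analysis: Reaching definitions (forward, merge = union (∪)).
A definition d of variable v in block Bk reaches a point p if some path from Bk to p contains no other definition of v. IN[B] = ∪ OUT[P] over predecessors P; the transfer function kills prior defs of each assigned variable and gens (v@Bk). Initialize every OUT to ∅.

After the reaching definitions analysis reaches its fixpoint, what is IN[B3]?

Fixpoint table:
  B0: | IN={b@B2, d@B2, f@B1} | OUT={b@B2, d@B2, f@B1}
  B1: | IN={b@B2, d@B2, f@B1} | OUT={b@B2, d@B2, f@B1}
  B2: | IN={b@B2, d@B2, f@B1} | OUT={b@B2, d@B2, f@B1}
  B3: | IN={b@B2, d@B2, f@B1} | OUT={b@B2, d@B3, f@B3}

Merge at B3: IN[B3] = OUT[B2] = {b@B2, d@B2, f@B1}

Answer: {b@B2, d@B2, f@B1}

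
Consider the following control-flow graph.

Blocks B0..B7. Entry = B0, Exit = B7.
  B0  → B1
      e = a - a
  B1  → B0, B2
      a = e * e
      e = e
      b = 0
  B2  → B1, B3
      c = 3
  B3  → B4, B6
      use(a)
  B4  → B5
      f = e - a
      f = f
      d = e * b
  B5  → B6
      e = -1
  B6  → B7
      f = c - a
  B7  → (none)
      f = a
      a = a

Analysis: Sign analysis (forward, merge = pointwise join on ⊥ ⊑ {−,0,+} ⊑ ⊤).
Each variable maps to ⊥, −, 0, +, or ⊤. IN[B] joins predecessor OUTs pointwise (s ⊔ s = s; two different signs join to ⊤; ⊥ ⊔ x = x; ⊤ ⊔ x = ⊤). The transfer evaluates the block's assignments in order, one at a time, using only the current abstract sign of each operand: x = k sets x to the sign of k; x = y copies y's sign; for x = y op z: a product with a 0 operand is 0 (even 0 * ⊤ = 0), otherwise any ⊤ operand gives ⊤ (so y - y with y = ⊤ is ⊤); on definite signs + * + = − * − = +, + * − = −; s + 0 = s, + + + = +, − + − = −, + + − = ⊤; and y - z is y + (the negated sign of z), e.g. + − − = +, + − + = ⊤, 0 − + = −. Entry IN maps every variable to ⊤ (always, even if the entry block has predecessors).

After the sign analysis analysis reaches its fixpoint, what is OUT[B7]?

Answer: {a: ⊤, b: 0, c: +, d: ⊤, e: ⊤, f: ⊤}

Derivation:
Fixpoint table:
  B0:   IN=(all ⊤)   OUT=(all ⊤)
  B1:   IN=(all ⊤)   OUT={b:0; rest ⊤}
  B2:   IN={b:0; rest ⊤}   OUT={b:0, c:+; rest ⊤}
  B3:   IN={b:0, c:+; rest ⊤}   OUT={b:0, c:+; rest ⊤}
  B4:   IN={b:0, c:+; rest ⊤}   OUT={b:0, c:+, d:0; rest ⊤}
  B5:   IN={b:0, c:+, d:0; rest ⊤}   OUT={b:0, c:+, d:0, e:-; rest ⊤}
  B6:   IN={b:0, c:+; rest ⊤}   OUT={b:0, c:+; rest ⊤}
  B7:   IN={b:0, c:+; rest ⊤}   OUT={b:0, c:+; rest ⊤}

Merge at B7: IN[B7] = OUT[B6] = {a: ⊤, b: 0, c: +, d: ⊤, e: ⊤, f: ⊤}
Applying B7's transfer function to that IN value gives OUT[B7] (row B7 above).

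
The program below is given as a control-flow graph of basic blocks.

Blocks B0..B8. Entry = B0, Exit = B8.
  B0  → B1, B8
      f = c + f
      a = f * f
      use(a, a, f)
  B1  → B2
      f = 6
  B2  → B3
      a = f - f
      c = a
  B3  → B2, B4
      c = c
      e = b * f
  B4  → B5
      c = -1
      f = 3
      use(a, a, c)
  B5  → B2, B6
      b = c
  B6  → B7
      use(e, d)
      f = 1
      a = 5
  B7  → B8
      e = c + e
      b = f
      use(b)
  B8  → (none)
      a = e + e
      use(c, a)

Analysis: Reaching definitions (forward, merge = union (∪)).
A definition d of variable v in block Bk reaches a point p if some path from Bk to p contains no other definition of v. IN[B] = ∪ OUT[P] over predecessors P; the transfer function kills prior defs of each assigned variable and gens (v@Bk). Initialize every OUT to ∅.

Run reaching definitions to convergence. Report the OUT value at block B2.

Converged values:
  B0: | IN={} | OUT={a@B0, f@B0}
  B1: | IN={a@B0, f@B0} | OUT={a@B0, f@B1}
  B2: | IN={a@B0, a@B2, b@B5, c@B3, c@B4, e@B3, f@B1, f@B4} | OUT={a@B2, b@B5, c@B2, e@B3, f@B1, f@B4}
  B3: | IN={a@B2, b@B5, c@B2, e@B3, f@B1, f@B4} | OUT={a@B2, b@B5, c@B3, e@B3, f@B1, f@B4}
  B4: | IN={a@B2, b@B5, c@B3, e@B3, f@B1, f@B4} | OUT={a@B2, b@B5, c@B4, e@B3, f@B4}
  B5: | IN={a@B2, b@B5, c@B4, e@B3, f@B4} | OUT={a@B2, b@B5, c@B4, e@B3, f@B4}
  B6: | IN={a@B2, b@B5, c@B4, e@B3, f@B4} | OUT={a@B6, b@B5, c@B4, e@B3, f@B6}
  B7: | IN={a@B6, b@B5, c@B4, e@B3, f@B6} | OUT={a@B6, b@B7, c@B4, e@B7, f@B6}
  B8: | IN={a@B0, a@B6, b@B7, c@B4, e@B7, f@B0, f@B6} | OUT={a@B8, b@B7, c@B4, e@B7, f@B0, f@B6}

Merge at B2: IN[B2] = OUT[B1] ⊔ OUT[B3] ⊔ OUT[B5] = {a@B0, a@B2, b@B5, c@B3, c@B4, e@B3, f@B1, f@B4}
Applying B2's transfer function to that IN value gives OUT[B2] (row B2 above).

Answer: {a@B2, b@B5, c@B2, e@B3, f@B1, f@B4}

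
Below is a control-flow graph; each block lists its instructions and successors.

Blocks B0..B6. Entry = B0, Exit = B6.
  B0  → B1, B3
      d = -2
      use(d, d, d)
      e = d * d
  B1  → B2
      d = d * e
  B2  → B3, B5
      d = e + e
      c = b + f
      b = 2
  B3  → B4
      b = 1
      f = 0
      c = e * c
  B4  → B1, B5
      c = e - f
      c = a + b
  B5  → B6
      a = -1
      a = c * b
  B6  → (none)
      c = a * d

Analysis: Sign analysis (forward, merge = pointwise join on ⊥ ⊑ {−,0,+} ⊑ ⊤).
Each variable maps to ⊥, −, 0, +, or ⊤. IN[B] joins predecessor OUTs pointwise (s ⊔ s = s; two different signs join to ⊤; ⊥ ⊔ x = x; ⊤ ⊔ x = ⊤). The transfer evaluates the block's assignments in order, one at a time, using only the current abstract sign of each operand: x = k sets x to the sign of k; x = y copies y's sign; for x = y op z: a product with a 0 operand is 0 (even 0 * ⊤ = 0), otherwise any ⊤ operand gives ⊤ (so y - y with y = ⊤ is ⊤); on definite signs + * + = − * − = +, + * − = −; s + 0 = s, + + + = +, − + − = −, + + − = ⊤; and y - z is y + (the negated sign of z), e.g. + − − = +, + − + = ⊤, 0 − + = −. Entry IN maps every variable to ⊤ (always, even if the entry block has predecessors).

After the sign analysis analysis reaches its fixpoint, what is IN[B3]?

Answer: {a: ⊤, b: ⊤, c: ⊤, d: ⊤, e: +, f: ⊤}

Trace:
Converged values:
  B0: | IN=(all ⊤) | OUT={d:-, e:+; rest ⊤}
  B1: | IN={e:+; rest ⊤} | OUT={e:+; rest ⊤}
  B2: | IN={e:+; rest ⊤} | OUT={b:+, d:+, e:+; rest ⊤}
  B3: | IN={e:+; rest ⊤} | OUT={b:+, e:+, f:0; rest ⊤}
  B4: | IN={b:+, e:+, f:0; rest ⊤} | OUT={b:+, e:+, f:0; rest ⊤}
  B5: | IN={b:+, e:+; rest ⊤} | OUT={b:+, e:+; rest ⊤}
  B6: | IN={b:+, e:+; rest ⊤} | OUT={b:+, e:+; rest ⊤}

Merge at B3: IN[B3] = OUT[B0] ⊔ OUT[B2] = {a: ⊤, b: ⊤, c: ⊤, d: ⊤, e: +, f: ⊤}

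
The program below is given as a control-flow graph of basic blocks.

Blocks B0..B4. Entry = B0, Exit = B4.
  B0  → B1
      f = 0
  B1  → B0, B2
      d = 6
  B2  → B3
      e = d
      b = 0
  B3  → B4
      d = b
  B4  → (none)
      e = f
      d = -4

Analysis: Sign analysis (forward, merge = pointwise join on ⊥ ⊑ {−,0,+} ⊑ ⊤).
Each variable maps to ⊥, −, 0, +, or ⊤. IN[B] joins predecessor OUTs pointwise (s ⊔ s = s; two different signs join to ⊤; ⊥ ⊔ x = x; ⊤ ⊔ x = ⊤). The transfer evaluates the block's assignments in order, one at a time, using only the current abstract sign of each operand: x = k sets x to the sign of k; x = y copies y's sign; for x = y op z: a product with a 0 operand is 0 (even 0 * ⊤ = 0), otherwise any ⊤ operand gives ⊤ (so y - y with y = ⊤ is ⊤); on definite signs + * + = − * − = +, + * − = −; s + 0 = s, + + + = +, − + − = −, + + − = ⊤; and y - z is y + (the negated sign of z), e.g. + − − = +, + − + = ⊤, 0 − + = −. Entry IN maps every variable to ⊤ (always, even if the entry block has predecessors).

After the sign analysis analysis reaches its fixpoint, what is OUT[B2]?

Fixpoint table:
  B0:   IN=(all ⊤)   OUT={f:0; rest ⊤}
  B1:   IN={f:0; rest ⊤}   OUT={d:+, f:0; rest ⊤}
  B2:   IN={d:+, f:0; rest ⊤}   OUT={b:0, d:+, e:+, f:0; rest ⊤}
  B3:   IN={b:0, d:+, e:+, f:0; rest ⊤}   OUT={b:0, d:0, e:+, f:0; rest ⊤}
  B4:   IN={b:0, d:0, e:+, f:0; rest ⊤}   OUT={b:0, d:-, e:0, f:0; rest ⊤}

Merge at B2: IN[B2] = OUT[B1] = {a: ⊤, b: ⊤, c: ⊤, d: +, e: ⊤, f: 0}
Applying B2's transfer function to that IN value gives OUT[B2] (row B2 above).

Answer: {a: ⊤, b: 0, c: ⊤, d: +, e: +, f: 0}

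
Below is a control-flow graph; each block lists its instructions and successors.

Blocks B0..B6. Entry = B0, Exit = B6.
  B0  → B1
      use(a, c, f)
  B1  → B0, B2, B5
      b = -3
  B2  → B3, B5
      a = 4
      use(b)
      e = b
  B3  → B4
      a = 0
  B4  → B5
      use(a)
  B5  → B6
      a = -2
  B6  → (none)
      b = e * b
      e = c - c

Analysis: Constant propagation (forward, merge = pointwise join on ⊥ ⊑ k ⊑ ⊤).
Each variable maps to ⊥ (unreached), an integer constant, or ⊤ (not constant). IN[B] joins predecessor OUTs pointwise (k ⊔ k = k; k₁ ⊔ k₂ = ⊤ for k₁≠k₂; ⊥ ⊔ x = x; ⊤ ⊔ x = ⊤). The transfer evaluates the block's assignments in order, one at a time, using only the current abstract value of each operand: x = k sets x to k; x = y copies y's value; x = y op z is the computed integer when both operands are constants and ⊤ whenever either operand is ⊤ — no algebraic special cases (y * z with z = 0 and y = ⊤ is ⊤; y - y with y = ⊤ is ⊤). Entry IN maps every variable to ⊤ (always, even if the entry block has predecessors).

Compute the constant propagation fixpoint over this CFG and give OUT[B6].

Converged values:
  B0:  IN=(all ⊤)  OUT=(all ⊤)
  B1:  IN=(all ⊤)  OUT={b:-3; rest ⊤}
  B2:  IN={b:-3; rest ⊤}  OUT={a:4, b:-3, e:-3; rest ⊤}
  B3:  IN={a:4, b:-3, e:-3; rest ⊤}  OUT={a:0, b:-3, e:-3; rest ⊤}
  B4:  IN={a:0, b:-3, e:-3; rest ⊤}  OUT={a:0, b:-3, e:-3; rest ⊤}
  B5:  IN={b:-3; rest ⊤}  OUT={a:-2, b:-3; rest ⊤}
  B6:  IN={a:-2, b:-3; rest ⊤}  OUT={a:-2; rest ⊤}

Merge at B6: IN[B6] = OUT[B5] = {a: -2, b: -3, c: ⊤, d: ⊤, e: ⊤, f: ⊤}
Applying B6's transfer function to that IN value gives OUT[B6] (row B6 above).

Answer: {a: -2, b: ⊤, c: ⊤, d: ⊤, e: ⊤, f: ⊤}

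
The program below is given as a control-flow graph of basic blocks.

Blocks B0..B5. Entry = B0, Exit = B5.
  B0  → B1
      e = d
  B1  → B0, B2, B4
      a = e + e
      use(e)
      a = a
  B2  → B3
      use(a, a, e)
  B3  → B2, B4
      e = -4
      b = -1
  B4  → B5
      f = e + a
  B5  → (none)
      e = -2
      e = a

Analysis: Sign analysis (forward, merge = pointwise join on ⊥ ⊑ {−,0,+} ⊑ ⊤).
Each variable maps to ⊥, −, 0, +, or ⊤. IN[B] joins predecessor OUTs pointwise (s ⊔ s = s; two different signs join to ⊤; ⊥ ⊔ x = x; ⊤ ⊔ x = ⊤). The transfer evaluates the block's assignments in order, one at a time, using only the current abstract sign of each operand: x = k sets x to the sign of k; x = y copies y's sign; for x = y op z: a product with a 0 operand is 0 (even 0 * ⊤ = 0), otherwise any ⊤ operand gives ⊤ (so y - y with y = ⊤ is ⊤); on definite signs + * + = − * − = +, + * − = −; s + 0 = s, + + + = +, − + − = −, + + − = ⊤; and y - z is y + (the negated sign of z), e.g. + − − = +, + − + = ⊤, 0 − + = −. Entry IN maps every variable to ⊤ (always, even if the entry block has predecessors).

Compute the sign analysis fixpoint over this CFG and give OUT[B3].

Answer: {a: ⊤, b: -, c: ⊤, d: ⊤, e: -, f: ⊤}

Trace:
Fixpoint table:
  B0: | IN=(all ⊤) | OUT=(all ⊤)
  B1: | IN=(all ⊤) | OUT=(all ⊤)
  B2: | IN=(all ⊤) | OUT=(all ⊤)
  B3: | IN=(all ⊤) | OUT={b:-, e:-; rest ⊤}
  B4: | IN=(all ⊤) | OUT=(all ⊤)
  B5: | IN=(all ⊤) | OUT=(all ⊤)

Merge at B3: IN[B3] = OUT[B2] = {a: ⊤, b: ⊤, c: ⊤, d: ⊤, e: ⊤, f: ⊤}
Applying B3's transfer function to that IN value gives OUT[B3] (row B3 above).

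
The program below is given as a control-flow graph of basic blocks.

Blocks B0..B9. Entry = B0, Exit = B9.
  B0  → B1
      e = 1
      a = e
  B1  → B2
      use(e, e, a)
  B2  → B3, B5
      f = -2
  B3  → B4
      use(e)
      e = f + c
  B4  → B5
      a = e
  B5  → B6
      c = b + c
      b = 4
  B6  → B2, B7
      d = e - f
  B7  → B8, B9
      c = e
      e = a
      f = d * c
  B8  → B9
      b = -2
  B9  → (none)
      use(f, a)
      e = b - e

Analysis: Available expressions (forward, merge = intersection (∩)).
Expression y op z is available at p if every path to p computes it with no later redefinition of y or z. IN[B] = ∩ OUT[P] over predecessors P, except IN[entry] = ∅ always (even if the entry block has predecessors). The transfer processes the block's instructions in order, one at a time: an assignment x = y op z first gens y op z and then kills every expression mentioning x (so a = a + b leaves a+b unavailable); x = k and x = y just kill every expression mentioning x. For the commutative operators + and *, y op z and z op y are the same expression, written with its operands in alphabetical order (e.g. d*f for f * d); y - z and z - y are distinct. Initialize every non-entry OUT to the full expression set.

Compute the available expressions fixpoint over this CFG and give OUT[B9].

Converged values:
  B0:   IN={}   OUT={}
  B1:   IN={}   OUT={}
  B2:   IN={}   OUT={}
  B3:   IN={}   OUT={c+f}
  B4:   IN={c+f}   OUT={c+f}
  B5:   IN={}   OUT={}
  B6:   IN={}   OUT={e-f}
  B7:   IN={e-f}   OUT={c*d}
  B8:   IN={c*d}   OUT={c*d}
  B9:   IN={c*d}   OUT={c*d}

Merge at B9: IN[B9] = OUT[B7] ∩ OUT[B8] = {c*d}
Applying B9's transfer function to that IN value gives OUT[B9] (row B9 above).

Answer: {c*d}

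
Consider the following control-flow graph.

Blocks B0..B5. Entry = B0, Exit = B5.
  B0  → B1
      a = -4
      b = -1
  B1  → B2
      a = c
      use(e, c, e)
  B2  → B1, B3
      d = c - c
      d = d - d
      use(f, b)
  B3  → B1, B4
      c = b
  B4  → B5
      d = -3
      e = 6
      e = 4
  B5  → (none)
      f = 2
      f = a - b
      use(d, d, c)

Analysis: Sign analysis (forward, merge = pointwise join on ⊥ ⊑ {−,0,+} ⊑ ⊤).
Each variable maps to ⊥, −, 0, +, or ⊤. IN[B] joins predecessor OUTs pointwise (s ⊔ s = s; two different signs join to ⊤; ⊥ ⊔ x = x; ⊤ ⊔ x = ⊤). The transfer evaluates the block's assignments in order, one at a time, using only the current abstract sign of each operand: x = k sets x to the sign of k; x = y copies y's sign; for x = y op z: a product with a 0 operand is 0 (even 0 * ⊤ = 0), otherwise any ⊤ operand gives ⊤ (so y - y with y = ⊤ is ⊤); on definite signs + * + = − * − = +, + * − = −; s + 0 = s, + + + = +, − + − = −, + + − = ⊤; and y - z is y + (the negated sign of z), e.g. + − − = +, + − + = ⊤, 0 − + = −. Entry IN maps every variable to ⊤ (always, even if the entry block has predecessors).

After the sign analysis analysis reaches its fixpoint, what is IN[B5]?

Answer: {a: ⊤, b: -, c: -, d: -, e: +, f: ⊤}

Working:
Fixpoint table:
  B0:   IN=(all ⊤)   OUT={a:-, b:-; rest ⊤}
  B1:   IN={b:-; rest ⊤}   OUT={b:-; rest ⊤}
  B2:   IN={b:-; rest ⊤}   OUT={b:-; rest ⊤}
  B3:   IN={b:-; rest ⊤}   OUT={b:-, c:-; rest ⊤}
  B4:   IN={b:-, c:-; rest ⊤}   OUT={b:-, c:-, d:-, e:+; rest ⊤}
  B5:   IN={b:-, c:-, d:-, e:+; rest ⊤}   OUT={b:-, c:-, d:-, e:+; rest ⊤}

Merge at B5: IN[B5] = OUT[B4] = {a: ⊤, b: -, c: -, d: -, e: +, f: ⊤}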